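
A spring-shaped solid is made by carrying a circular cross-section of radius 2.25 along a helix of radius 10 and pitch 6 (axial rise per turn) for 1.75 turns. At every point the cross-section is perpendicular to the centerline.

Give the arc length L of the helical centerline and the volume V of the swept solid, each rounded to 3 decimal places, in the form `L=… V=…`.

L=110.456 V=1756.726

2πR = 2π·10 = 62.831853
per-turn = √(62.831853² + 6²) = √(3947.8418 + 36) = √3983.8418 = 63.117682
L = 1.75 × 63.117682 = 110.455943
V = π·2.25² × L = 15.904313 × 110.455943 = 1756.725872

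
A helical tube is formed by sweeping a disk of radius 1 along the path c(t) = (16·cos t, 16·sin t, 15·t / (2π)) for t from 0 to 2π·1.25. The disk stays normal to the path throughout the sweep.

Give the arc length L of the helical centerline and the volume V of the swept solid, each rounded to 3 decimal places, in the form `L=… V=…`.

2πR = 2π·16 = 100.530965
per-turn = √(100.530965² + 15²) = √(10106.4749 + 225) = √10331.4749 = 101.643863
L = 1.25 × 101.643863 = 127.054829
V = π·1² × L = 3.141593 × 127.054829 = 399.154517

L=127.055 V=399.155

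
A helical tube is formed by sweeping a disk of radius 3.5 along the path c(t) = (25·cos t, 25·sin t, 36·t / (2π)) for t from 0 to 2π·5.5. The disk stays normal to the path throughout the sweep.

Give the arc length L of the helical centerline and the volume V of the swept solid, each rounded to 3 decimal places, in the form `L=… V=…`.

2πR = 2π·25 = 157.079633
per-turn = √(157.079633² + 36²) = √(24674.0110 + 1296) = √25970.0110 = 161.152136
L = 5.5 × 161.152136 = 886.336749
V = π·3.5² × L = 38.484510 × 886.336749 = 34110.235490

L=886.337 V=34110.235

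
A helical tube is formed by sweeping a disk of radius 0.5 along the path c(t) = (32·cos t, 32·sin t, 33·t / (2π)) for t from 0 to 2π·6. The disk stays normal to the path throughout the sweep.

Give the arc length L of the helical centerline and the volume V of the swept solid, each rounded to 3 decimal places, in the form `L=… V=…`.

L=1222.512 V=960.159

2πR = 2π·32 = 201.061930
per-turn = √(201.061930² + 33²) = √(40425.8996 + 1089) = √41514.8996 = 203.752054
L = 6 × 203.752054 = 1222.512326
V = π·0.5² × L = 0.785398 × 1222.512326 = 960.158935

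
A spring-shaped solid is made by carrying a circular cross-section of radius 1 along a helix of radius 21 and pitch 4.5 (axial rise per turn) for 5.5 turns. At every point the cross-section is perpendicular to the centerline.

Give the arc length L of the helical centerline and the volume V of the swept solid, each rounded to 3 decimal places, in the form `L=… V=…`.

2πR = 2π·21 = 131.946891
per-turn = √(131.946891² + 4.5²) = √(17409.9822 + 20.25) = √17430.2322 = 132.023605
L = 5.5 × 132.023605 = 726.129825
V = π·1² × L = 3.141593 × 726.129825 = 2281.204124

L=726.130 V=2281.204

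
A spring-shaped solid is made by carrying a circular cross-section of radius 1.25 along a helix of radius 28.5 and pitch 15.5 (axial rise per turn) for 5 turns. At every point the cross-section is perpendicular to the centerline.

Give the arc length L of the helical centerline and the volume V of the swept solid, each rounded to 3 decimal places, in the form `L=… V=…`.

2πR = 2π·28.5 = 179.070781
per-turn = √(179.070781² + 15.5²) = √(32066.3447 + 240.25) = √32306.5947 = 179.740354
L = 5 × 179.740354 = 898.701768
V = π·1.25² × L = 4.908739 × 898.701768 = 4411.491987

L=898.702 V=4411.492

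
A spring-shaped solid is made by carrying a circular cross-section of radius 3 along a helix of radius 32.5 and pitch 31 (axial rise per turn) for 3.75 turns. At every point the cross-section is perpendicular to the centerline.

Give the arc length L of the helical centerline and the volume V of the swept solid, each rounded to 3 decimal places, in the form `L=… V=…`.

L=774.537 V=21899.514

2πR = 2π·32.5 = 204.203522
per-turn = √(204.203522² + 31²) = √(41699.0786 + 961) = √42660.0786 = 206.543164
L = 3.75 × 206.543164 = 774.536865
V = π·3² × L = 28.274334 × 774.536865 = 21899.513925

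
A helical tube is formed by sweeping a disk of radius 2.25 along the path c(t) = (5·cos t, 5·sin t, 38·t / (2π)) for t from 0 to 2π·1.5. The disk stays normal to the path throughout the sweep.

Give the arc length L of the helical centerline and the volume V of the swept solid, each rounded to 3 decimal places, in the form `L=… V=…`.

2πR = 2π·5 = 31.415927
per-turn = √(31.415927² + 38²) = √(986.9604 + 1444) = √2430.9604 = 49.304771
L = 1.5 × 49.304771 = 73.957156
V = π·2.25² × L = 15.904313 × 73.957156 = 1176.237751

L=73.957 V=1176.238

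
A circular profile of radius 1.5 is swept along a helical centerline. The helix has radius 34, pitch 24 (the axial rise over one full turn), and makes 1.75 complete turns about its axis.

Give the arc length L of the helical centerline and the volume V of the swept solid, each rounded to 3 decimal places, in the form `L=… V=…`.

2πR = 2π·34 = 213.628300
per-turn = √(213.628300² + 24²) = √(45637.0508 + 576) = √46213.0508 = 214.972209
L = 1.75 × 214.972209 = 376.201366
V = π·1.5² × L = 7.068583 × 376.201366 = 2659.210759

L=376.201 V=2659.211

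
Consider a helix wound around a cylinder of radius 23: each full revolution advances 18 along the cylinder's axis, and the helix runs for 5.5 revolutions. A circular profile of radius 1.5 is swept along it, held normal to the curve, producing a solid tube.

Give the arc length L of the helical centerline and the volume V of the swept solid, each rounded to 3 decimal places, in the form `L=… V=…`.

L=800.965 V=5661.686

2πR = 2π·23 = 144.513262
per-turn = √(144.513262² + 18²) = √(20884.0829 + 324) = √21208.0829 = 145.629952
L = 5.5 × 145.629952 = 800.964736
V = π·1.5² × L = 7.068583 × 800.964736 = 5661.686092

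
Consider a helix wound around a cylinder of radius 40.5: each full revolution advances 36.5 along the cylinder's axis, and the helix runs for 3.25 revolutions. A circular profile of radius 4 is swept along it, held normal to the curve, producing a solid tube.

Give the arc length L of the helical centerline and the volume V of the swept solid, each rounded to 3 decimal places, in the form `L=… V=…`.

L=835.488 V=41996.232

2πR = 2π·40.5 = 254.469005
per-turn = √(254.469005² + 36.5²) = √(64754.4745 + 1332.25) = √66086.7245 = 257.073383
L = 3.25 × 257.073383 = 835.488496
V = π·4² × L = 50.265482 × 835.488496 = 41996.232349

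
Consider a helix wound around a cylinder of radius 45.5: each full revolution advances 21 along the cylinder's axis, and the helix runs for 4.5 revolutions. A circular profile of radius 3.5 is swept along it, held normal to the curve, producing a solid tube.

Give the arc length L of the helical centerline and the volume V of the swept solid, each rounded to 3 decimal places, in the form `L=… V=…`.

2πR = 2π·45.5 = 285.884931
per-turn = √(285.884931² + 21²) = √(81730.1940 + 441) = √82171.1940 = 286.655183
L = 4.5 × 286.655183 = 1289.948324
V = π·3.5² × L = 38.484510 × 1289.948324 = 49643.029195

L=1289.948 V=49643.029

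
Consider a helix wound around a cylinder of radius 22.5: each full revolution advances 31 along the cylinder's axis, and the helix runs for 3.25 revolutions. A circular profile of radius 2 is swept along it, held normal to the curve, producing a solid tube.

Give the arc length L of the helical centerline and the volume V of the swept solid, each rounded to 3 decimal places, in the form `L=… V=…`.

L=470.374 V=5910.900

2πR = 2π·22.5 = 141.371669
per-turn = √(141.371669² + 31²) = √(19985.9489 + 961) = √20946.9489 = 144.730608
L = 3.25 × 144.730608 = 470.374476
V = π·2² × L = 12.566371 × 470.374476 = 5910.899996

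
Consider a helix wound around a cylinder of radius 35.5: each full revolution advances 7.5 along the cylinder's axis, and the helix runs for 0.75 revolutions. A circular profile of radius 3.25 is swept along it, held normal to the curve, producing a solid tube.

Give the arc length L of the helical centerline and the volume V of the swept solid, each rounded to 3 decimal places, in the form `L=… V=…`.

2πR = 2π·35.5 = 223.053078
per-turn = √(223.053078² + 7.5²) = √(49752.6758 + 56.25) = √49808.9258 = 223.179134
L = 0.75 × 223.179134 = 167.384350
V = π·3.25² × L = 33.183072 × 167.384350 = 5554.327018

L=167.384 V=5554.327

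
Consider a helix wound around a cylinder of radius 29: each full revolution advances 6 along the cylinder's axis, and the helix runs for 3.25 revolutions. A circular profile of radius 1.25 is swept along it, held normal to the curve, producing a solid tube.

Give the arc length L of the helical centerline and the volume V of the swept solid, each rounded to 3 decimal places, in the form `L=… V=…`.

2πR = 2π·29 = 182.212374
per-turn = √(182.212374² + 6²) = √(33201.3492 + 36) = √33237.3492 = 182.311133
L = 3.25 × 182.311133 = 592.511182
V = π·1.25² × L = 4.908739 × 592.511182 = 2908.482464

L=592.511 V=2908.482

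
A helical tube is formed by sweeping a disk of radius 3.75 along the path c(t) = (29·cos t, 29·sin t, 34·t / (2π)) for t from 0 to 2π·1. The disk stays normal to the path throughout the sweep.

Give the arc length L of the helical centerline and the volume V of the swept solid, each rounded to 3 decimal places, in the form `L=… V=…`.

L=185.357 V=8188.837

2πR = 2π·29 = 182.212374
per-turn = √(182.212374² + 34²) = √(33201.3492 + 1156) = √34357.3492 = 185.357355
L = 1 × 185.357355 = 185.357355
V = π·3.75² × L = 44.178647 × 185.357355 = 8188.837116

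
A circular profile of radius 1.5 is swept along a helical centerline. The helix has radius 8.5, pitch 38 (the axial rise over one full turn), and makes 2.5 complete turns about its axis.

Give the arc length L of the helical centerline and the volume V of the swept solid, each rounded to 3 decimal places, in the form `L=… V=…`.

L=163.866 V=1158.298

2πR = 2π·8.5 = 53.407075
per-turn = √(53.407075² + 38²) = √(2852.3157 + 1444) = √4296.3157 = 65.546286
L = 2.5 × 65.546286 = 163.865716
V = π·1.5² × L = 7.068583 × 163.865716 = 1158.298493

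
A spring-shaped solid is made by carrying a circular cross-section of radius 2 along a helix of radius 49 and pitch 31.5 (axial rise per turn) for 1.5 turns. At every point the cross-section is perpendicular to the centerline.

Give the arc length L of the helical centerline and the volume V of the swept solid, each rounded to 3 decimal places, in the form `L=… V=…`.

2πR = 2π·49 = 307.876080
per-turn = √(307.876080² + 31.5²) = √(94787.6807 + 992.25) = √95779.9307 = 309.483329
L = 1.5 × 309.483329 = 464.224993
V = π·2² × L = 12.566371 × 464.224993 = 5833.623309

L=464.225 V=5833.623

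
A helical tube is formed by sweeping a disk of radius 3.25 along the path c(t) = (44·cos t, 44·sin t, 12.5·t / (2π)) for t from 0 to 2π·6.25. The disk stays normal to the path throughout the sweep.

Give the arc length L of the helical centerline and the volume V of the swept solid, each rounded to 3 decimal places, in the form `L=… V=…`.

L=1729.641 V=57394.811

2πR = 2π·44 = 276.460154
per-turn = √(276.460154² + 12.5²) = √(76430.2165 + 156.25) = √76586.4665 = 276.742600
L = 6.25 × 276.742600 = 1729.641248
V = π·3.25² × L = 33.183072 × 1729.641248 = 57394.810766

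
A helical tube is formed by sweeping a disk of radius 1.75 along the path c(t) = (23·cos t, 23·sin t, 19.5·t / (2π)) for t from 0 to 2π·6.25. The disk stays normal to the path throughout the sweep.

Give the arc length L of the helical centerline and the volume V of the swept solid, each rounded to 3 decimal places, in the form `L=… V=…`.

L=911.393 V=8768.633

2πR = 2π·23 = 144.513262
per-turn = √(144.513262² + 19.5²) = √(20884.0829 + 380.25) = √21264.3329 = 145.822951
L = 6.25 × 145.822951 = 911.393441
V = π·1.75² × L = 9.621128 × 911.393441 = 8768.632501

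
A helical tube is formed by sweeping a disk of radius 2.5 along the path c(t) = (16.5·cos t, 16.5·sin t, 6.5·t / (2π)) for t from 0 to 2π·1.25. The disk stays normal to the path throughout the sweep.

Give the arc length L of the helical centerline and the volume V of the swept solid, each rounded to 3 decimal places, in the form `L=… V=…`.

2πR = 2π·16.5 = 103.672558
per-turn = √(103.672558² + 6.5²) = √(10747.9992 + 42.25) = √10790.2492 = 103.876124
L = 1.25 × 103.876124 = 129.845155
V = π·2.5² × L = 19.634954 × 129.845155 = 2549.503663

L=129.845 V=2549.504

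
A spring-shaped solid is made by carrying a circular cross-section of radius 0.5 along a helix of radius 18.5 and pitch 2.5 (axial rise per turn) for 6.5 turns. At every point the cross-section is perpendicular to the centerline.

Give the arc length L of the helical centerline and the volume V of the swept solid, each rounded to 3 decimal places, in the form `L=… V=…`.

L=755.728 V=593.547

2πR = 2π·18.5 = 116.238928
per-turn = √(116.238928² + 2.5²) = √(13511.4884 + 6.25) = √13517.7384 = 116.265809
L = 6.5 × 116.265809 = 755.727761
V = π·0.5² × L = 0.785398 × 755.727761 = 593.547195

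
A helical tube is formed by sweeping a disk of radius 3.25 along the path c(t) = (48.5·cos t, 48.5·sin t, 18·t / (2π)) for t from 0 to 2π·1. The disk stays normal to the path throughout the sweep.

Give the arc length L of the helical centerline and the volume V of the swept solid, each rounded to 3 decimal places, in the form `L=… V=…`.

2πR = 2π·48.5 = 304.734487
per-turn = √(304.734487² + 18²) = √(92863.1078 + 324) = √93187.1078 = 305.265635
L = 1 × 305.265635 = 305.265635
V = π·3.25² × L = 33.183072 × 305.265635 = 10129.651663

L=305.266 V=10129.652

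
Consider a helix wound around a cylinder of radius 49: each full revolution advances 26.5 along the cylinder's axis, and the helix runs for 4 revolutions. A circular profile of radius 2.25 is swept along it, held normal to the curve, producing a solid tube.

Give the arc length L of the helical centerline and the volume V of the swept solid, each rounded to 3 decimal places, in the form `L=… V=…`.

L=1236.058 V=19658.650

2πR = 2π·49 = 307.876080
per-turn = √(307.876080² + 26.5²) = √(94787.6807 + 702.25) = √95489.9307 = 309.014451
L = 4 × 309.014451 = 1236.057802
V = π·2.25² × L = 15.904313 × 1236.057802 = 19658.649938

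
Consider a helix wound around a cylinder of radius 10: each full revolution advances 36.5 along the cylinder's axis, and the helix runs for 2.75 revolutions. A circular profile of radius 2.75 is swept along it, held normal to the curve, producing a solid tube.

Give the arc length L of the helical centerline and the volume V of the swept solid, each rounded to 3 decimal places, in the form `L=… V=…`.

2πR = 2π·10 = 62.831853
per-turn = √(62.831853² + 36.5²) = √(3947.8418 + 1332.25) = √5280.0918 = 72.664240
L = 2.75 × 72.664240 = 199.826660
V = π·2.75² × L = 23.758294 × 199.826660 = 4747.540619

L=199.827 V=4747.541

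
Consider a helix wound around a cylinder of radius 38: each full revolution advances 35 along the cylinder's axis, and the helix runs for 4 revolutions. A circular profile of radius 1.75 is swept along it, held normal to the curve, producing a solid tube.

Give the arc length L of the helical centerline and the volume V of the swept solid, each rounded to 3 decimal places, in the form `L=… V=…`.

2πR = 2π·38 = 238.761042
per-turn = √(238.761042² + 35²) = √(57006.8350 + 1225) = √58231.8350 = 241.312733
L = 4 × 241.312733 = 965.250931
V = π·1.75² × L = 9.621128 × 965.250931 = 9286.802281

L=965.251 V=9286.802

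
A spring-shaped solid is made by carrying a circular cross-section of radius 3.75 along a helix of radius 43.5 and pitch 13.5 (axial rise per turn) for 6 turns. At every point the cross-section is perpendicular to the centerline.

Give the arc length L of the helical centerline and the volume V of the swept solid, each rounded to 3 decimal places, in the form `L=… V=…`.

L=1641.911 V=72537.387

2πR = 2π·43.5 = 273.318561
per-turn = √(273.318561² + 13.5²) = √(74703.0357 + 182.25) = √74885.2857 = 273.651760
L = 6 × 273.651760 = 1641.910560
V = π·3.75² × L = 44.178647 × 1641.910560 = 72537.386510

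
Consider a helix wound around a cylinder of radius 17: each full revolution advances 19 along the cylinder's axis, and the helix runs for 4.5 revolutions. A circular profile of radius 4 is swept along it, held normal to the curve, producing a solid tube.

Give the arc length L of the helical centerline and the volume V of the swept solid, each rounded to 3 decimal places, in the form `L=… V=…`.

2πR = 2π·17 = 106.814150
per-turn = √(106.814150² + 19²) = √(11409.2627 + 361) = √11770.2627 = 108.490841
L = 4.5 × 108.490841 = 488.208787
V = π·4² × L = 50.265482 × 488.208787 = 24540.050204

L=488.209 V=24540.050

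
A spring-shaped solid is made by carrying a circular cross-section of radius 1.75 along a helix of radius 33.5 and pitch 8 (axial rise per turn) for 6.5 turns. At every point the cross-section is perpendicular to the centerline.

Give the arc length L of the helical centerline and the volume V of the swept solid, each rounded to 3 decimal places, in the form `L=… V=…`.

2πR = 2π·33.5 = 210.486708
per-turn = √(210.486708² + 8²) = √(44304.6542 + 64) = √44368.6542 = 210.638682
L = 6.5 × 210.638682 = 1369.151430
V = π·1.75² × L = 9.621128 × 1369.151430 = 13172.780476

L=1369.151 V=13172.780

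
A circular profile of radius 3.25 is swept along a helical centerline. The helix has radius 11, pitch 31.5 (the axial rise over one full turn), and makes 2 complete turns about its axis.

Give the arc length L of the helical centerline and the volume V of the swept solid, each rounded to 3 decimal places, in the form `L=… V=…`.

2πR = 2π·11 = 69.115038
per-turn = √(69.115038² + 31.5²) = √(4776.8885 + 992.25) = √5769.1385 = 75.954845
L = 2 × 75.954845 = 151.909691
V = π·3.25² × L = 33.183072 × 151.909691 = 5040.830264

L=151.910 V=5040.830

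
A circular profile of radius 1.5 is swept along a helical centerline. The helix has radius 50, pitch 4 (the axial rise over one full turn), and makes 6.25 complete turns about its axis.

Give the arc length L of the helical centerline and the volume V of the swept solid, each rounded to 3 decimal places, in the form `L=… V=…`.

2πR = 2π·50 = 314.159265
per-turn = √(314.159265² + 4²) = √(98696.0440 + 16) = √98712.0440 = 314.184729
L = 6.25 × 314.184729 = 1963.654557
V = π·1.5² × L = 7.068583 × 1963.654557 = 13880.256143

L=1963.655 V=13880.256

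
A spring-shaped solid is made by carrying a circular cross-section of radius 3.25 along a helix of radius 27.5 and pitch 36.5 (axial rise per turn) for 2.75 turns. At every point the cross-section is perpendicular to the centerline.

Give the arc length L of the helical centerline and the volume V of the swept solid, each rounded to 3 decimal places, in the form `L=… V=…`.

L=485.652 V=16115.422

2πR = 2π·27.5 = 172.787596
per-turn = √(172.787596² + 36.5²) = √(29855.5533 + 1332.25) = √31187.8033 = 176.600689
L = 2.75 × 176.600689 = 485.651894
V = π·3.25² × L = 33.183072 × 485.651894 = 16115.421976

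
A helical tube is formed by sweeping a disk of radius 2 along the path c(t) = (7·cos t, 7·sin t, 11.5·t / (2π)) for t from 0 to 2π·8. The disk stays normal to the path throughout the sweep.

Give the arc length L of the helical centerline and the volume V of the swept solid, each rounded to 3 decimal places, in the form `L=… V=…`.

2πR = 2π·7 = 43.982297
per-turn = √(43.982297² + 11.5²) = √(1934.4425 + 132.25) = √2066.6925 = 45.460889
L = 8 × 45.460889 = 363.687115
V = π·2² × L = 12.566371 × 363.687115 = 4570.227075

L=363.687 V=4570.227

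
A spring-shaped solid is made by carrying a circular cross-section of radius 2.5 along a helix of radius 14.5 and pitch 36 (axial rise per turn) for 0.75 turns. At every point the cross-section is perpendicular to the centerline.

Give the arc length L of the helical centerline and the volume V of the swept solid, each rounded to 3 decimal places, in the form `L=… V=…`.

L=73.471 V=1442.593

2πR = 2π·14.5 = 91.106187
per-turn = √(91.106187² + 36²) = √(8300.3373 + 1296) = √9596.3373 = 97.960897
L = 0.75 × 97.960897 = 73.470673
V = π·2.5² × L = 19.634954 × 73.470673 = 1442.593283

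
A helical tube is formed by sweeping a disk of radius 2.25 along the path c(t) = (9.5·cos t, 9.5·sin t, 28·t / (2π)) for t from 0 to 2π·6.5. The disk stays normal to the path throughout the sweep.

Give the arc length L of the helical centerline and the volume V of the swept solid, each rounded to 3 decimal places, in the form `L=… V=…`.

L=428.553 V=6815.841

2πR = 2π·9.5 = 59.690260
per-turn = √(59.690260² + 28²) = √(3562.9272 + 784) = √4346.9272 = 65.931231
L = 6.5 × 65.931231 = 428.553000
V = π·2.25² × L = 15.904313 × 428.553000 = 6815.840966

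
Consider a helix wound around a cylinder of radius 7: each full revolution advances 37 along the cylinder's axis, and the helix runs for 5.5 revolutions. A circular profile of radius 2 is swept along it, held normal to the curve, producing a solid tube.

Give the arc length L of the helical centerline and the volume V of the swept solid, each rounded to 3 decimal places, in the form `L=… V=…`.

2πR = 2π·7 = 43.982297
per-turn = √(43.982297² + 37²) = √(1934.4425 + 1369) = √3303.4425 = 57.475581
L = 5.5 × 57.475581 = 316.115698
V = π·2² × L = 12.566371 × 316.115698 = 3972.427018

L=316.116 V=3972.427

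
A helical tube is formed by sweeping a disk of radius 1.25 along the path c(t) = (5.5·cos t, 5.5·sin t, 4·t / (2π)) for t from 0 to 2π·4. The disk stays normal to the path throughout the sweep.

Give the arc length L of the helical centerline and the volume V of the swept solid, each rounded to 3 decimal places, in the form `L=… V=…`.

L=139.153 V=683.066

2πR = 2π·5.5 = 34.557519
per-turn = √(34.557519² + 4²) = √(1194.2221 + 16) = √1210.2221 = 34.788247
L = 4 × 34.788247 = 139.152988
V = π·1.25² × L = 4.908739 × 139.152988 = 683.065633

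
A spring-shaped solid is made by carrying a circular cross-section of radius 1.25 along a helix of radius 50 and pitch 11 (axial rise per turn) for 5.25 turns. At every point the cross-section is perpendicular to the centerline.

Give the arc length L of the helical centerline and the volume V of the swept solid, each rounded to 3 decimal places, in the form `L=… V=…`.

2πR = 2π·50 = 314.159265
per-turn = √(314.159265² + 11²) = √(98696.0440 + 121) = √98817.0440 = 314.351784
L = 5.25 × 314.351784 = 1650.346865
V = π·1.25² × L = 4.908739 × 1650.346865 = 8101.121231

L=1650.347 V=8101.121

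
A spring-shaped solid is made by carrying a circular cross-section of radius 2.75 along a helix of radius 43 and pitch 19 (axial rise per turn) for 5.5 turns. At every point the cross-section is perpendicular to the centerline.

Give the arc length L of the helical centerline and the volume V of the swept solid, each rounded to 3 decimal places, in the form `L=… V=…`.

2πR = 2π·43 = 270.176968
per-turn = √(270.176968² + 19²) = √(72995.5942 + 361) = √73356.5942 = 270.844225
L = 5.5 × 270.844225 = 1489.643237
V = π·2.75² × L = 23.758294 × 1489.643237 = 35391.382635

L=1489.643 V=35391.383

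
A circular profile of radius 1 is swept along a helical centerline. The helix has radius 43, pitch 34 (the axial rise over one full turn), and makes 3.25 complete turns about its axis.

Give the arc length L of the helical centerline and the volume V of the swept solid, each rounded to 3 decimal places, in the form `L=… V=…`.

L=885.001 V=2780.312

2πR = 2π·43 = 270.176968
per-turn = √(270.176968² + 34²) = √(72995.5942 + 1156) = √74151.5942 = 272.307903
L = 3.25 × 272.307903 = 885.000685
V = π·1² × L = 3.141593 × 885.000685 = 2780.311652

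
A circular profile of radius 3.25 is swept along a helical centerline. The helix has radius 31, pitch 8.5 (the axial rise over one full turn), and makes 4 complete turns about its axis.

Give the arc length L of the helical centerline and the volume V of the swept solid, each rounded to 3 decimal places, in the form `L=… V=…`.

2πR = 2π·31 = 194.778745
per-turn = √(194.778745² + 8.5²) = √(37938.7593 + 72.25) = √38011.0093 = 194.964123
L = 4 × 194.964123 = 779.856493
V = π·3.25² × L = 33.183072 × 779.856493 = 25878.034459

L=779.856 V=25878.034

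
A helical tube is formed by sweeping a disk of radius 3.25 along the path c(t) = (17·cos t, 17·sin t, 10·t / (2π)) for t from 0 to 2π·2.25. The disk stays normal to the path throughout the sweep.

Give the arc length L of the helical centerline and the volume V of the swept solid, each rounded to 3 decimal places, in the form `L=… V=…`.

L=241.383 V=8009.822

2πR = 2π·17 = 106.814150
per-turn = √(106.814150² + 10²) = √(11409.2627 + 100) = √11509.2627 = 107.281232
L = 2.25 × 107.281232 = 241.382771
V = π·3.25² × L = 33.183072 × 241.382771 = 8009.821982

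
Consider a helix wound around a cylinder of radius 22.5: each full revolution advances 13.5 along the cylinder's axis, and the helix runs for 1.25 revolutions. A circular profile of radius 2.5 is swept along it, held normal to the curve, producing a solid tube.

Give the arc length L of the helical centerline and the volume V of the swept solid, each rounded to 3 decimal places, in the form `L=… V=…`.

L=177.518 V=3485.567

2πR = 2π·22.5 = 141.371669
per-turn = √(141.371669² + 13.5²) = √(19985.9489 + 182.25) = √20168.1989 = 142.014784
L = 1.25 × 142.014784 = 177.518480
V = π·2.5² × L = 19.634954 × 177.518480 = 3485.567207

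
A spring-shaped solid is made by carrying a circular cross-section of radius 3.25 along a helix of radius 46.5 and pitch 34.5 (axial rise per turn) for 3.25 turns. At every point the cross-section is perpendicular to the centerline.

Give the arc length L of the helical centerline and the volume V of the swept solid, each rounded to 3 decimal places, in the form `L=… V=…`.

2πR = 2π·46.5 = 292.168117
per-turn = √(292.168117² + 34.5²) = √(85362.2085 + 1190.25) = √86552.4585 = 294.197992
L = 3.25 × 294.197992 = 956.143474
V = π·3.25² × L = 33.183072 × 956.143474 = 31727.778120

L=956.143 V=31727.778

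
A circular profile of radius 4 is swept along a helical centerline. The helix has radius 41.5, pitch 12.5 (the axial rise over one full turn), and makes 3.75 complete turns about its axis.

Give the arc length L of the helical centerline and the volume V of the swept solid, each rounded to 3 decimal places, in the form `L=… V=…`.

L=978.944 V=49207.073

2πR = 2π·41.5 = 260.752190
per-turn = √(260.752190² + 12.5²) = √(67991.7047 + 156.25) = √68147.9547 = 261.051632
L = 3.75 × 261.051632 = 978.943621
V = π·4² × L = 50.265482 × 978.943621 = 49207.073412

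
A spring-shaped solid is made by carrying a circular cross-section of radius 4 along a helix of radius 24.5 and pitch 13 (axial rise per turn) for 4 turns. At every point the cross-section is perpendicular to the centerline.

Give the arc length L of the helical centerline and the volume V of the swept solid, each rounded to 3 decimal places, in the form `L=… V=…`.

2πR = 2π·24.5 = 153.938040
per-turn = √(153.938040² + 13²) = √(23696.9202 + 169) = √23865.9202 = 154.485987
L = 4 × 154.485987 = 617.943948
V = π·4² × L = 50.265482 × 617.943948 = 31061.250670

L=617.944 V=31061.251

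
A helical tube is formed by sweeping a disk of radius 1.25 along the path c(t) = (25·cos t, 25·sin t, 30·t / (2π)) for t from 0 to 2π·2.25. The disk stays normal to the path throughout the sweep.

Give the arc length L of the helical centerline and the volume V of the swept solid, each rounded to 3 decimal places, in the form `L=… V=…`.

2πR = 2π·25 = 157.079633
per-turn = √(157.079633² + 30²) = √(24674.0110 + 900) = √25574.0110 = 159.918764
L = 2.25 × 159.918764 = 359.817218
V = π·1.25² × L = 4.908739 × 359.817218 = 1766.248641

L=359.817 V=1766.249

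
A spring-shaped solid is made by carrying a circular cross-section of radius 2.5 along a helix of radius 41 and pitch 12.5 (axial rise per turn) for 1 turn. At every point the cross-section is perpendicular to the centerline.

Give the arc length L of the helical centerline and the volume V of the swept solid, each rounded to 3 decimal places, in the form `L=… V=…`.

L=257.914 V=5064.123

2πR = 2π·41 = 257.610598
per-turn = √(257.610598² + 12.5²) = √(66363.2200 + 156.25) = √66519.4700 = 257.913687
L = 1 × 257.913687 = 257.913687
V = π·2.5² × L = 19.634954 × 257.913687 = 5064.123404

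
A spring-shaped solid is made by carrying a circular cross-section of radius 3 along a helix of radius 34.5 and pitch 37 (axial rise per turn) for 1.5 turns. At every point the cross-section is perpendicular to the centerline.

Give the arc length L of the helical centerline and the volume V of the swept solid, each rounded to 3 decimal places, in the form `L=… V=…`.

2πR = 2π·34.5 = 216.769893
per-turn = √(216.769893² + 37²) = √(46989.1866 + 1369) = √48358.1866 = 219.904949
L = 1.5 × 219.904949 = 329.857423
V = π·3² × L = 28.274334 × 329.857423 = 9326.498922

L=329.857 V=9326.499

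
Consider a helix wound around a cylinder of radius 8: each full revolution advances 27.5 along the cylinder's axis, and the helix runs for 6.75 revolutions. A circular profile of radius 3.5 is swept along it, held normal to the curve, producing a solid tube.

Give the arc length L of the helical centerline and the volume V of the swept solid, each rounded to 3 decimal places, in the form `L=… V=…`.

2πR = 2π·8 = 50.265482
per-turn = √(50.265482² + 27.5²) = √(2526.6187 + 756.25) = √3282.8687 = 57.296324
L = 6.75 × 57.296324 = 386.750186
V = π·3.5² × L = 38.484510 × 386.750186 = 14883.891403

L=386.750 V=14883.891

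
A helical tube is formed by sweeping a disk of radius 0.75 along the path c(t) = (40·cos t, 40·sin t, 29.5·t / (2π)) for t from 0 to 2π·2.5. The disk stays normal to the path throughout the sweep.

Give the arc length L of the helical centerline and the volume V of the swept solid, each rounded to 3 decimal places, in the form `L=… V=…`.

2πR = 2π·40 = 251.327412
per-turn = √(251.327412² + 29.5²) = √(63165.4682 + 870.25) = √64035.7182 = 253.052797
L = 2.5 × 253.052797 = 632.631993
V = π·0.75² × L = 1.767146 × 632.631993 = 1117.953012

L=632.632 V=1117.953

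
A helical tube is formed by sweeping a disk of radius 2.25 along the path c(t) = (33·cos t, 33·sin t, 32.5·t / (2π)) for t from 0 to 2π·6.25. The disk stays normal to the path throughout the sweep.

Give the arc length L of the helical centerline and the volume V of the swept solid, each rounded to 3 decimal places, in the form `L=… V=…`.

2πR = 2π·33 = 207.345115
per-turn = √(207.345115² + 32.5²) = √(42991.9968 + 1056.25) = √44048.2468 = 209.876742
L = 6.25 × 209.876742 = 1311.729637
V = π·2.25² × L = 15.904313 × 1311.729637 = 20862.158461

L=1311.730 V=20862.158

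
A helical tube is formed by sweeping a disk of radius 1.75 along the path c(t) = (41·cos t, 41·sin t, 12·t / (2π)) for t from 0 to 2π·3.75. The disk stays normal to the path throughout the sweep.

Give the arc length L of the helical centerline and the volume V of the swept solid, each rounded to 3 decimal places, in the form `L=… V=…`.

2πR = 2π·41 = 257.610598
per-turn = √(257.610598² + 12²) = √(66363.2200 + 144) = √66507.2200 = 257.889938
L = 3.75 × 257.889938 = 967.087267
V = π·1.75² × L = 9.621128 × 967.087267 = 9304.469897

L=967.087 V=9304.470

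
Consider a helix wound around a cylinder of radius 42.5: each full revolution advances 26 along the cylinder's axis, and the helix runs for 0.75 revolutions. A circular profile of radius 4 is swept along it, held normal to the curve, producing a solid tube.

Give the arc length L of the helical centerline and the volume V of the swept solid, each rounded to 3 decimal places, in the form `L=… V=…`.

L=201.224 V=10114.602

2πR = 2π·42.5 = 267.035376
per-turn = √(267.035376² + 26²) = √(71307.8918 + 676) = √71983.8918 = 268.298140
L = 0.75 × 268.298140 = 201.223605
V = π·4² × L = 50.265482 × 201.223605 = 10114.601578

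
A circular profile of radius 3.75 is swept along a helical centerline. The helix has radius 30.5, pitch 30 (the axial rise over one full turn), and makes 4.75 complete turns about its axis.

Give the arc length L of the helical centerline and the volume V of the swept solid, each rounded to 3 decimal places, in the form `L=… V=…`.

2πR = 2π·30.5 = 191.637152
per-turn = √(191.637152² + 30²) = √(36724.7980 + 900) = √37624.7980 = 193.971127
L = 4.75 × 193.971127 = 921.362852
V = π·3.75² × L = 44.178647 × 921.362852 = 40704.563896

L=921.363 V=40704.564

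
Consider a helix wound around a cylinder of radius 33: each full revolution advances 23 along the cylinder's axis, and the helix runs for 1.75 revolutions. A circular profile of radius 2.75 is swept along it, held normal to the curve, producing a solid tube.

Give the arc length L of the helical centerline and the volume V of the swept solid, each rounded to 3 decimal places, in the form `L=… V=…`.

2πR = 2π·33 = 207.345115
per-turn = √(207.345115² + 23²) = √(42991.9968 + 529) = √43520.9968 = 208.616866
L = 1.75 × 208.616866 = 365.079515
V = π·2.75² × L = 23.758294 × 365.079515 = 8673.666623

L=365.080 V=8673.667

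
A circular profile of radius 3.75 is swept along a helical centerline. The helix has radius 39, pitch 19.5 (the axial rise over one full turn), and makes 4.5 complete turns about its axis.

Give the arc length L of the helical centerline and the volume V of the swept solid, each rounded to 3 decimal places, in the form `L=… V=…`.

2πR = 2π·39 = 245.044227
per-turn = √(245.044227² + 19.5²) = √(60046.6732 + 380.25) = √60426.9232 = 245.818883
L = 4.5 × 245.818883 = 1106.184973
V = π·3.75² × L = 44.178647 × 1106.184973 = 48869.755094

L=1106.185 V=48869.755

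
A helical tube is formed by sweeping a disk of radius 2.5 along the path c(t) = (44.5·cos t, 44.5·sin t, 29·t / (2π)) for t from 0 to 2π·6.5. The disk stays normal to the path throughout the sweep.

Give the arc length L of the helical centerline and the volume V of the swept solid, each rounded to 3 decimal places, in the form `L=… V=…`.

L=1827.161 V=35876.217

2πR = 2π·44.5 = 279.601746
per-turn = √(279.601746² + 29²) = √(78177.1365 + 841) = √79018.1365 = 281.101648
L = 6.5 × 281.101648 = 1827.160711
V = π·2.5² × L = 19.634954 × 1827.160711 = 35876.216675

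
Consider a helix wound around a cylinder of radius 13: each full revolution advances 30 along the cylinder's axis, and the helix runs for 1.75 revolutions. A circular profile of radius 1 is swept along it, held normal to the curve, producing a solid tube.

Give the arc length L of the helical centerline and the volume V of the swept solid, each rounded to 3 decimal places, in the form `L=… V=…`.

2πR = 2π·13 = 81.681409
per-turn = √(81.681409² + 30²) = √(6671.8526 + 900) = √7571.8526 = 87.016393
L = 1.75 × 87.016393 = 152.278687
V = π·1² × L = 3.141593 × 152.278687 = 478.397604

L=152.279 V=478.398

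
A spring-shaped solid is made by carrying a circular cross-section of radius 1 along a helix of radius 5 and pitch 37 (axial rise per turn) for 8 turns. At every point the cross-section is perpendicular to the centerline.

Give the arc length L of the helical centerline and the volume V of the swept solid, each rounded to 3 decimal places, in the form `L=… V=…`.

L=388.306 V=1219.899

2πR = 2π·5 = 31.415927
per-turn = √(31.415927² + 37²) = √(986.9604 + 1369) = √2355.9604 = 48.538237
L = 8 × 48.538237 = 388.305895
V = π·1² × L = 3.141593 × 388.305895 = 1219.898947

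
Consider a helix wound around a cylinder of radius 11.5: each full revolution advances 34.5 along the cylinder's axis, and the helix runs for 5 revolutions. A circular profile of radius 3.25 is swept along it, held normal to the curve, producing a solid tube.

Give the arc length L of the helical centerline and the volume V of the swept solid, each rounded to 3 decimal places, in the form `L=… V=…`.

2πR = 2π·11.5 = 72.256631
per-turn = √(72.256631² + 34.5²) = √(5221.0207 + 1190.25) = √6411.2707 = 80.070411
L = 5 × 80.070411 = 400.352055
V = π·3.25² × L = 33.183072 × 400.352055 = 13284.911239

L=400.352 V=13284.911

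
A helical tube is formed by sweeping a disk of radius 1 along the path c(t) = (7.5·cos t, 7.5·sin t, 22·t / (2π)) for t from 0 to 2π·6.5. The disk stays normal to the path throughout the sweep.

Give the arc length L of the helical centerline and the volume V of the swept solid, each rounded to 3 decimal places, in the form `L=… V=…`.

L=338.041 V=1061.988

2πR = 2π·7.5 = 47.123890
per-turn = √(47.123890² + 22²) = √(2220.6610 + 484) = √2704.6610 = 52.006355
L = 6.5 × 52.006355 = 338.041309
V = π·1² × L = 3.141593 × 338.041309 = 1061.988094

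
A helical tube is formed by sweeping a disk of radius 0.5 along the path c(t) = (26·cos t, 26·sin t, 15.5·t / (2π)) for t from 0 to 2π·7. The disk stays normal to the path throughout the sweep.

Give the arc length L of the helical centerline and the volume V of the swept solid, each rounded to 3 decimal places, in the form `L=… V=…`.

2πR = 2π·26 = 163.362818
per-turn = √(163.362818² + 15.5²) = √(26687.4103 + 240.25) = √26927.6603 = 164.096497
L = 7 × 164.096497 = 1148.675478
V = π·0.5² × L = 0.785398 × 1148.675478 = 902.167611

L=1148.675 V=902.168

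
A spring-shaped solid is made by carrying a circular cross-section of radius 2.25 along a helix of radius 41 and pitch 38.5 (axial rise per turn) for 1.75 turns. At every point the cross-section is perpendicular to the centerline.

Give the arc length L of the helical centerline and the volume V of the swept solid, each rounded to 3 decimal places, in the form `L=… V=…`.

L=455.825 V=7249.589

2πR = 2π·41 = 257.610598
per-turn = √(257.610598² + 38.5²) = √(66363.2200 + 1482.25) = √67845.4700 = 260.471630
L = 1.75 × 260.471630 = 455.825352
V = π·2.25² × L = 15.904313 × 455.825352 = 7249.588990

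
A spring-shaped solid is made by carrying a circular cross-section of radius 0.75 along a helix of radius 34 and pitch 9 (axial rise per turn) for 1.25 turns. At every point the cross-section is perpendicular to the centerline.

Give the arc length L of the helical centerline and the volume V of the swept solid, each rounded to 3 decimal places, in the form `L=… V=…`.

L=267.272 V=472.309

2πR = 2π·34 = 213.628300
per-turn = √(213.628300² + 9²) = √(45637.0508 + 81) = √45718.0508 = 213.817798
L = 1.25 × 213.817798 = 267.272248
V = π·0.75² × L = 1.767146 × 267.272248 = 472.309048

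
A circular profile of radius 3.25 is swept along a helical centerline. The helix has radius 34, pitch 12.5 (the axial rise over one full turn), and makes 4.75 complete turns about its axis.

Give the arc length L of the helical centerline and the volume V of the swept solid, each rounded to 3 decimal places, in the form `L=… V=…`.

2πR = 2π·34 = 213.628300
per-turn = √(213.628300² + 12.5²) = √(45637.0508 + 156.25) = √45793.3008 = 213.993693
L = 4.75 × 213.993693 = 1016.470043
V = π·3.25² × L = 33.183072 × 1016.470043 = 33729.599031

L=1016.470 V=33729.599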